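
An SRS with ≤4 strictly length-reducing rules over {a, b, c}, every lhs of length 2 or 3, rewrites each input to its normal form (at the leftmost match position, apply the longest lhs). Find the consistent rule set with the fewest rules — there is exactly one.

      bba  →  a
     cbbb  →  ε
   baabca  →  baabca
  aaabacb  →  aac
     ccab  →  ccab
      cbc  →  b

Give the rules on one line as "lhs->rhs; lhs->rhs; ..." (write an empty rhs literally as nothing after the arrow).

  | bba => a
  | cbbb => bb => ε
  | baabca
  | aaabacb => aaccb => aac

aba->c; bb->; cb->; cbc->b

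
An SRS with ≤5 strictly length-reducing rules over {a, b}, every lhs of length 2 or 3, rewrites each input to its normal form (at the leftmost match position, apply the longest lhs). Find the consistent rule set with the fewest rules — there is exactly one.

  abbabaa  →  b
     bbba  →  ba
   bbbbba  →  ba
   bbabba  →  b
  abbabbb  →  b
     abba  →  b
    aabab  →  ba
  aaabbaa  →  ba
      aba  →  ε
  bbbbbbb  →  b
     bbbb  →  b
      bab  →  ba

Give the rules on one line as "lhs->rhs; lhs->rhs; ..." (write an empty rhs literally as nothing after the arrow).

  | abbabaa => baabaa => bbaa => baa => b
  | bbba => bba => ba
  | bbbbba => bbbba => bbba => bba => ba
  | bbabba => babba => bbaa => baa => b

aa->; ab->a; abb->ba; bb->b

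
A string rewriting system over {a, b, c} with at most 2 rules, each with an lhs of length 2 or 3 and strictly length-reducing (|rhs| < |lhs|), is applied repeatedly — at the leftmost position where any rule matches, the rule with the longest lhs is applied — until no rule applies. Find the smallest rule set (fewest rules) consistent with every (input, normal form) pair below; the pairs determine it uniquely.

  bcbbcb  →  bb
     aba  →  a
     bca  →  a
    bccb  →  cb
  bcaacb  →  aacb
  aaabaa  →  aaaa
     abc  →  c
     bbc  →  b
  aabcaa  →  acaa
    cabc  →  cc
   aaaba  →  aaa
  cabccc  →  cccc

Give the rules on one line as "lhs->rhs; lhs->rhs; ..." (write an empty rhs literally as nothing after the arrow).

ab->; bc->

  | bcbbcb => bbcb => bb
  | aba => a
  | bca => a
  | bccb => cb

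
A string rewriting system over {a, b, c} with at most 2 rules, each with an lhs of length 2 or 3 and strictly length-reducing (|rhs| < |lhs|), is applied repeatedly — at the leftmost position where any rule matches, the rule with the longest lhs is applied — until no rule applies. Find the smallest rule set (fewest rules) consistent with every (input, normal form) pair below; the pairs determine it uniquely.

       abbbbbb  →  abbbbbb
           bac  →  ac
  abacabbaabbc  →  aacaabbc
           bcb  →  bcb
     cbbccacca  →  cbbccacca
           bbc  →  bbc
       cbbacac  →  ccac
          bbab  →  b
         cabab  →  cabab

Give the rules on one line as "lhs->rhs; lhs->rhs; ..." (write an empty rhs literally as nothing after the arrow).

  | abbbbbb
  | bac => ac
  | abacabbaabbc => aacabbaabbc => aacaabbc
  | bcb

bac->ac; bba->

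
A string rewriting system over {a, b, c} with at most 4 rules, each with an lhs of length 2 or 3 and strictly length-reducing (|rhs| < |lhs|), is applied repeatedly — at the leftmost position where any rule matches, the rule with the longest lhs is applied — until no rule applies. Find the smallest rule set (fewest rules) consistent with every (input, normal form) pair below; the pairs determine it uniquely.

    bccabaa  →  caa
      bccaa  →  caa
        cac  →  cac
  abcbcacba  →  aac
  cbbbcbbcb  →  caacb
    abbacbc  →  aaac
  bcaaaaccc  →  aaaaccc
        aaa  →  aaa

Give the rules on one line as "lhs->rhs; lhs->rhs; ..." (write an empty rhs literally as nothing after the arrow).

  | bccabaa => cabaa => caa
  | bccaa => caa
  | cac
  | abcbcacba => abcacba => aacba => aac

ba->; bb->a; bc->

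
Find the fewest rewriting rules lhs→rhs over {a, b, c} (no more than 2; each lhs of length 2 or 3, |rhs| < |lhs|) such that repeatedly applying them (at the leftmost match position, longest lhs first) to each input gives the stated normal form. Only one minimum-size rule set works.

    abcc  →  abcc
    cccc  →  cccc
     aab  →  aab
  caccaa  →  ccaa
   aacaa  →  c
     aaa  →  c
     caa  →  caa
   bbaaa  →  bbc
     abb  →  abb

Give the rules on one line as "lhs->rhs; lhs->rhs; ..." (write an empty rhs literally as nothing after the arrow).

aaa->c; ac->

  | abcc
  | cccc
  | aab
  | caccaa => ccaa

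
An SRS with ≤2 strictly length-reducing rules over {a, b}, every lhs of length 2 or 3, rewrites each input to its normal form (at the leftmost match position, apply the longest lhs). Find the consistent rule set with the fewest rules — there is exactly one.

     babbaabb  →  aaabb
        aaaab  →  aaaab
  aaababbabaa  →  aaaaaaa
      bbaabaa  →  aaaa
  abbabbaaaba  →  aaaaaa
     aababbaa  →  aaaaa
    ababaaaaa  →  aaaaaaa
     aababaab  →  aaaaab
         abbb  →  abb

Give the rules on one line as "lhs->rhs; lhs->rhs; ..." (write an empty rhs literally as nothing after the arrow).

ba->a; bbb->bb

  | babbaabb => abbaabb => abaabb => aaabb
  | aaaab
  | aaababbabaa => aaaabbabaa => aaaababaa => aaaaabaa => aaaaaaa
  | bbaabaa => baabaa => aabaa => aaaa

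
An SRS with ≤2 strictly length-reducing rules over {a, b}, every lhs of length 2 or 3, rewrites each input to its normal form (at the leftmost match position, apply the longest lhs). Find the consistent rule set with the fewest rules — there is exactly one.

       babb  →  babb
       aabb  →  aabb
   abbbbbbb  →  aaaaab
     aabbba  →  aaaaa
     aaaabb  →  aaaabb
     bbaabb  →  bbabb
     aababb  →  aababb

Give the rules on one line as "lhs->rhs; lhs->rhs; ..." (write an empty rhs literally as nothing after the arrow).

baa->ba; bbb->aa

  | babb
  | aabb
  | abbbbbbb => aaabbbb => aaaaab
  | aabbba => aaaaa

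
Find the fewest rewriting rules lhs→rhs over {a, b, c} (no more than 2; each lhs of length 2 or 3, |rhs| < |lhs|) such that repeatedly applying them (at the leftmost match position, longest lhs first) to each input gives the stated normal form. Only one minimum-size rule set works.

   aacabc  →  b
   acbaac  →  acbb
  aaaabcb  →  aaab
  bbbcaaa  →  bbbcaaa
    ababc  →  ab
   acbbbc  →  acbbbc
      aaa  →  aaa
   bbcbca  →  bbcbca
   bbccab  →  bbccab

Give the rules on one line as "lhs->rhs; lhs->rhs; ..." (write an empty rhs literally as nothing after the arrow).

  | aacabc => babc => b
  | acbaac => acbb
  | aaaabcb => aaab
  | bbbcaaa

aac->b; abc->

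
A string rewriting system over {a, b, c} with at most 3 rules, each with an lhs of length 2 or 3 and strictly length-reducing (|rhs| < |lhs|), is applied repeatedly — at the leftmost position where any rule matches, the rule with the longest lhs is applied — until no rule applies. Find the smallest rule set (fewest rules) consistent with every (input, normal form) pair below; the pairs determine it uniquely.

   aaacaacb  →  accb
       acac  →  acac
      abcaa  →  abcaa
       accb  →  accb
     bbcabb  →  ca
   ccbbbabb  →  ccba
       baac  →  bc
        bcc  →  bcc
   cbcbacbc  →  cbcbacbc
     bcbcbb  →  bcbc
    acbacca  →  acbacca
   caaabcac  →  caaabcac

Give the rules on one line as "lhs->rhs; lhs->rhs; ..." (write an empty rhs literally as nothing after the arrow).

aac->c; bb->

  | aaacaacb => acaacb => accb
  | acac
  | abcaa
  | accb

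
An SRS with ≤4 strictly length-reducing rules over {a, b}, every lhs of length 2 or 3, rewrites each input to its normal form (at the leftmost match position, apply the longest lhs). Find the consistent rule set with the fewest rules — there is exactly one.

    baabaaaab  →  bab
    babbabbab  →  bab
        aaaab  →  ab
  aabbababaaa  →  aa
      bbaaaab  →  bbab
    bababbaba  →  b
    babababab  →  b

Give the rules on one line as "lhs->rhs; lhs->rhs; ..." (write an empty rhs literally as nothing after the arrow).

aaa->; aba->; abb->; bbb->b

  | baabaaaab => baaaab => bab
  | babbabbab => babbab => bab
  | aaaab => ab
  | aabbababaaa => aababaaa => abaaa => aa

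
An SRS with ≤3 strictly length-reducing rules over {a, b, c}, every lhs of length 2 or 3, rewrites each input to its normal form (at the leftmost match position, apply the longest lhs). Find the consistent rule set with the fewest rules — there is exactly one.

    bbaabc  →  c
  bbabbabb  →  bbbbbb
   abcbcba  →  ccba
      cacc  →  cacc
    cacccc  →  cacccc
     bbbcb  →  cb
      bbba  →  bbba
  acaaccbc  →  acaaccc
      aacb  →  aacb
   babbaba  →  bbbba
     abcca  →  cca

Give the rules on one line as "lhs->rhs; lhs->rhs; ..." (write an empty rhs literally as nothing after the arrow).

  | bbaabc => bbabc => bbbc => bbc => bc => c
  | bbabbabb => bbbbabb => bbbbbb
  | abcbcba => bcbcba => cbcba => ccba
  | cacc

ab->b; bc->c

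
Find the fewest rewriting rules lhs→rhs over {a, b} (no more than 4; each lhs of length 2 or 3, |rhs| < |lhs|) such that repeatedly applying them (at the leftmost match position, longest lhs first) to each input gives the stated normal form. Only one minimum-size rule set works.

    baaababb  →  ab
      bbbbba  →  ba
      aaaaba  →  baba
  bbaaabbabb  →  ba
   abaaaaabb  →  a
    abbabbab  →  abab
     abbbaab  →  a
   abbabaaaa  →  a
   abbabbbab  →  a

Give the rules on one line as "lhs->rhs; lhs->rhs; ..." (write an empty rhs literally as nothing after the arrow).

  | baaababb => aababb => aabb => ab
  | bbbbba => bbba => ba
  | aaaaba => baba
  | bbaaabbabb => aaabbabb => bbbabb => babb => ba

aaa->b; aab->a; baa->a; bb->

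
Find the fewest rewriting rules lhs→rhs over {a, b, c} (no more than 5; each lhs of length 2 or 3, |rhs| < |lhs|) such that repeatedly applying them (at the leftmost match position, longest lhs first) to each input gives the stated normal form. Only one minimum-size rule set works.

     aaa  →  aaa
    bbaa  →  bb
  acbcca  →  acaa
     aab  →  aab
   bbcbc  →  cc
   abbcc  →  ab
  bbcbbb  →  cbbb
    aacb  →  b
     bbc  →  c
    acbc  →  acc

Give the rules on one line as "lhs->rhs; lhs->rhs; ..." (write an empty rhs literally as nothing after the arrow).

  | aaa
  | bbaa => bba => bb
  | acbcca => acaa
  | aab

aac->; ba->b; bc->c; bcc->a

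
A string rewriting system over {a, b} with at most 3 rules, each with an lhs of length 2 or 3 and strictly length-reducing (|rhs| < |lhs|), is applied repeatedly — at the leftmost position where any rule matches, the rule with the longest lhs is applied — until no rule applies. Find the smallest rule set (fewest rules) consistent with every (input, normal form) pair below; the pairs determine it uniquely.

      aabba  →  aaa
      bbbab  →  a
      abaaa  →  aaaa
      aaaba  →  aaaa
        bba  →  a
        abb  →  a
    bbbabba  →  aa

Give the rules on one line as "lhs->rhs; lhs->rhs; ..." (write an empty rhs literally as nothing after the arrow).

  | aabba => aaba => aaa
  | bbbab => bbab => bab => ab => a
  | abaaa => aaaa
  | aaaba => aaaa

ab->a; ba->a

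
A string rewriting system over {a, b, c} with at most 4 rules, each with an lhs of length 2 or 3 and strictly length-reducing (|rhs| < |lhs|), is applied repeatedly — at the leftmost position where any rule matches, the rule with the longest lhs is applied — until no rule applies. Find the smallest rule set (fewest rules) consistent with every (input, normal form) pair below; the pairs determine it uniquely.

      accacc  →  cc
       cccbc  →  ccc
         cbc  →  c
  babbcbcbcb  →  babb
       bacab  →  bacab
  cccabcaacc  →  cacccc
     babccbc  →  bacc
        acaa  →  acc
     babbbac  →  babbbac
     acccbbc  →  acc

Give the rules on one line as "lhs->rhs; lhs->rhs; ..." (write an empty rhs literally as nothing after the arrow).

aa->c; bcc->cc; cb->; cca->ab

  | accacc => aabcc => cbcc => cc
  | cccbc => ccc
  | cbc => c
  | babbcbcbcb => babbcbcb => babbcb => babb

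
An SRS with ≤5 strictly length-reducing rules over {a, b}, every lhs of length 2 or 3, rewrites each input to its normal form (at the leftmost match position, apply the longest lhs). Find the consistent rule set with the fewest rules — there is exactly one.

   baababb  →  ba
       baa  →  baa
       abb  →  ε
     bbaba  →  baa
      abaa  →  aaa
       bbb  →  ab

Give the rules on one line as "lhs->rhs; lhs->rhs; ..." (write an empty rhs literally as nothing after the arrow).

  | baababb => bbaabb => aaabb => abab => aab => ba
  | baa
  | abb => ε
  | bbaba => aaba => baa

aab->ba; aba->aa; abb->; bb->a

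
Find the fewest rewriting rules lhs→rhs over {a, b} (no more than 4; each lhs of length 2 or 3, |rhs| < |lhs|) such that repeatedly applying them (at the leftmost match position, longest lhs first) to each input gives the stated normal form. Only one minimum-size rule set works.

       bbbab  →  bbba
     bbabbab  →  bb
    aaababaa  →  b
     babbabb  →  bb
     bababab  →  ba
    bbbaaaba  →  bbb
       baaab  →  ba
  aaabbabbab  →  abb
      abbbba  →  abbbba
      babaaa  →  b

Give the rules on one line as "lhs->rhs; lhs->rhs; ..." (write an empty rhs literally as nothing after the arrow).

aa->; aab->; aba->; bab->ba

  | bbbab => bbba
  | bbabbab => bbabab => bbaab => bb
  | aaababaa => ababaa => baa => b
  | babbabb => bababb => baabb => bb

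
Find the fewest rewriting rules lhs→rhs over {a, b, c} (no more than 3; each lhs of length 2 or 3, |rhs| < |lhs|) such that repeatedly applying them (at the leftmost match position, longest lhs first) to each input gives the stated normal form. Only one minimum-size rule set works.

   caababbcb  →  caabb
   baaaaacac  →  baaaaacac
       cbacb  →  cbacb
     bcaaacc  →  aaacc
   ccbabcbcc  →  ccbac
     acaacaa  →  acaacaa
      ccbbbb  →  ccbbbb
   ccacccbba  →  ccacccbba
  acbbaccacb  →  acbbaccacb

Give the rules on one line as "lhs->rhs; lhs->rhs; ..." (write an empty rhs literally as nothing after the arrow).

aba->a; bc->

  | caababbcb => caabbcb => caabb
  | baaaaacac
  | cbacb
  | bcaaacc => aaacc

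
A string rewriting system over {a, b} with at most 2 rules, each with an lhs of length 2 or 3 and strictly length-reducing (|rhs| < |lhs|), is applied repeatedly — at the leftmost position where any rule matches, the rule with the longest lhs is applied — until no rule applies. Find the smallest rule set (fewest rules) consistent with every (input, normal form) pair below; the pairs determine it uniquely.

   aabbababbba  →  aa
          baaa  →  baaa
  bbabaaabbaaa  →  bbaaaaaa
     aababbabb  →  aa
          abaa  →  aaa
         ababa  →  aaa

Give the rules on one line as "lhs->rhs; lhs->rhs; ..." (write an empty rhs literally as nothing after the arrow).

ab->a; abb->b

  | aabbababbba => abababbba => aababbba => aaabbba => aabba => aba => aa
  | baaa
  | bbabaaabbaaa => bbaaaabbaaa => bbaaabaaa => bbaaaaaa
  | aababbabb => aaabbabb => aababb => aaabb => aab => aa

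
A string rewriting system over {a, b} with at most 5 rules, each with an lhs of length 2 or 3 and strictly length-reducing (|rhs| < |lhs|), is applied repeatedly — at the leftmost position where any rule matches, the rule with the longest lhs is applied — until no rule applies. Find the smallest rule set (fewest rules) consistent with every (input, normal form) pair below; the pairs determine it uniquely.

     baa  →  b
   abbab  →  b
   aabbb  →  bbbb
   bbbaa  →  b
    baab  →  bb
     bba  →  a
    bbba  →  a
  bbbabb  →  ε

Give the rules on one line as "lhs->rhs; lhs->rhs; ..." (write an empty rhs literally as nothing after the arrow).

aa->b; ab->b; abb->; ba->a

  | baa => aa => b
  | abbab => ab => b
  | aabbb => bbbb
  | bbbaa => bbaa => baa => aa => b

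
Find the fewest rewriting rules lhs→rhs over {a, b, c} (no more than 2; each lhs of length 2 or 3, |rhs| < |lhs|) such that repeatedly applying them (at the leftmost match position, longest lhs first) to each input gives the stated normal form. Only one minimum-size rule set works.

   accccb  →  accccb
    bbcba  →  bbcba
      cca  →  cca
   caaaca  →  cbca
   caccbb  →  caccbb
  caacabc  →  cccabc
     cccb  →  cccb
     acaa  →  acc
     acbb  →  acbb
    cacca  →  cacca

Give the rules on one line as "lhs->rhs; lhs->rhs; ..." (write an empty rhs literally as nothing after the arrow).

aa->c; aaa->b

  | accccb
  | bbcba
  | cca
  | caaaca => cbca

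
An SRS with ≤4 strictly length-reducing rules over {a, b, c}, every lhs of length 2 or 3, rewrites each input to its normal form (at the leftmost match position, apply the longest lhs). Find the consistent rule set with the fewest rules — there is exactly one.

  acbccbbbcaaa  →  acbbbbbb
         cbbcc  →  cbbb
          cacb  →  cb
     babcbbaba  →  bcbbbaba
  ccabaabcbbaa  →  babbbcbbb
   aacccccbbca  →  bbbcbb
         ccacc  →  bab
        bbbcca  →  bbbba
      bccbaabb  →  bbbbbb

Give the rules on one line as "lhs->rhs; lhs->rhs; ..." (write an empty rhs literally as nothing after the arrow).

  | acbccbbbcaaa => acbbbbbcaaa => acbbbbbaa => acbbbbbb
  | cbbcc => cbbb
  | cacb => cb
  | babcbbaba => bcbbbaba

aa->b; abc->cb; ca->; cc->b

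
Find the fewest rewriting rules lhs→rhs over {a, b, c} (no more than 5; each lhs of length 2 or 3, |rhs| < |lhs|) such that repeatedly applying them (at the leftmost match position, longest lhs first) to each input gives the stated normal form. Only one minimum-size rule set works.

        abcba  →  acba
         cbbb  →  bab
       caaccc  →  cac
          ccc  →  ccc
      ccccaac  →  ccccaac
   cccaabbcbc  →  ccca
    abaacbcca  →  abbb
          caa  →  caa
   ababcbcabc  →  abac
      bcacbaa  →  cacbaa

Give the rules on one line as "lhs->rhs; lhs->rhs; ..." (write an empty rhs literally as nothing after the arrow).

  | abcba => acba
  | cbbb => bab
  | caaccc => cac
  | ccc

aca->bb; acc->; bc->c; cbb->ba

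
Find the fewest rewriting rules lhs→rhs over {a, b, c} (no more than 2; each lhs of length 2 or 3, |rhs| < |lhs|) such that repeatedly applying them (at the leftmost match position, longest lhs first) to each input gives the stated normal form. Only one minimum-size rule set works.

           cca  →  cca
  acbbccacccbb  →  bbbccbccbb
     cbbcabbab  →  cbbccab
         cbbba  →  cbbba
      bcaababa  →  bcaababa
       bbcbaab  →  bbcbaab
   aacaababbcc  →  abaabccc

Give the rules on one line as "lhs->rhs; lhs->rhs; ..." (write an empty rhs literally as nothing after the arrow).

abb->c; ac->b

  | cca
  | acbbccacccbb => bbbccacccbb => bbbccbccbb
  | cbbcabbab => cbbccab
  | cbbba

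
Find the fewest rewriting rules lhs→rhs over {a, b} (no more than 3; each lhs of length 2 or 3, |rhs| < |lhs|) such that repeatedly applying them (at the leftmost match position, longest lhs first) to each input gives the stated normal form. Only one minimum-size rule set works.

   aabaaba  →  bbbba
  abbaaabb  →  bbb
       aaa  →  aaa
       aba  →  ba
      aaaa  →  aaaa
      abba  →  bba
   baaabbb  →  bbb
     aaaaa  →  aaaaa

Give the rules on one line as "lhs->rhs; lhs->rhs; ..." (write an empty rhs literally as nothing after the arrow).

aab->bb; ab->b; bab->

  | aabaaba => bbaaba => bbbba
  | abbaaabb => bbaaabb => bbabbb => bbb
  | aaa
  | aba => ba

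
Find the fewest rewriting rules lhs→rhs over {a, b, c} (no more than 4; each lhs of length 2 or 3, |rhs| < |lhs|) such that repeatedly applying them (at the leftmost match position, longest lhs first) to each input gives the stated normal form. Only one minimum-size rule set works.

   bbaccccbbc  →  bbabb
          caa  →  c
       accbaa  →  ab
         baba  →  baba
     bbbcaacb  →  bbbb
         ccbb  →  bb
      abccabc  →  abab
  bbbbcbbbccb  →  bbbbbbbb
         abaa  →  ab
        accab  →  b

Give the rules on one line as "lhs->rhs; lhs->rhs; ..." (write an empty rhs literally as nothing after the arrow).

  | bbaccccbbc => bbaccbbc => bbabbc => bbabb
  | caa => c
  | accbaa => abaa => ab
  | baba

aa->; bc->b; cc->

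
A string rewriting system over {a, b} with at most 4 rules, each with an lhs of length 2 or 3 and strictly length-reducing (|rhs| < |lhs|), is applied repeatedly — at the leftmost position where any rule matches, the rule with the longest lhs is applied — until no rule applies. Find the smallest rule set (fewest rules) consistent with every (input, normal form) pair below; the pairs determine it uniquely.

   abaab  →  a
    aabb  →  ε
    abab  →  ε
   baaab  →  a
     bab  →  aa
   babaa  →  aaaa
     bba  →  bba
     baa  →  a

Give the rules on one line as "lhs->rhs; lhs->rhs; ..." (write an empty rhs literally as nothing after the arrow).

ab->; baa->a; bab->aa

  | abaab => aab => a
  | aabb => ab => ε
  | abab => ab => ε
  | baaab => aab => a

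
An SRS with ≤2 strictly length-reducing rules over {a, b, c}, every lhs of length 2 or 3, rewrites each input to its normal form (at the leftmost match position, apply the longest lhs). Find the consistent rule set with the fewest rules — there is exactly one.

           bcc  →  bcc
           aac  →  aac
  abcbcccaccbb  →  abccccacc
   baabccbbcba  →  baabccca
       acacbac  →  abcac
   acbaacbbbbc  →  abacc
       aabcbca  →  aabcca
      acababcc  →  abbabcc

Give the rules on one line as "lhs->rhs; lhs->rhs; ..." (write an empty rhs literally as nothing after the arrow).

aca->ab; cb->c

  | bcc
  | aac
  | abcbcccaccbb => abccccaccbb => abccccaccb => abccccacc
  | baabccbbcba => baabccbcba => baabcccba => baabccca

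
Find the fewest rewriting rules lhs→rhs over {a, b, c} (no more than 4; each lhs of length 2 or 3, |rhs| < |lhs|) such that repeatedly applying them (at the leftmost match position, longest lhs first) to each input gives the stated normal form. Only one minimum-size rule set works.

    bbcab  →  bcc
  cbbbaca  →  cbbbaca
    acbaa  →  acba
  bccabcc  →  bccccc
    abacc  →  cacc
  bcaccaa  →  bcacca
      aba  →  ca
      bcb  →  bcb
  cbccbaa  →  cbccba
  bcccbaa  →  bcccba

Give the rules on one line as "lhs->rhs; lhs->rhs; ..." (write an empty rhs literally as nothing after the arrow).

aa->a; ab->c; bbc->bc

  | bbcab => bcab => bcc
  | cbbbaca
  | acbaa => acba
  | bccabcc => bccccc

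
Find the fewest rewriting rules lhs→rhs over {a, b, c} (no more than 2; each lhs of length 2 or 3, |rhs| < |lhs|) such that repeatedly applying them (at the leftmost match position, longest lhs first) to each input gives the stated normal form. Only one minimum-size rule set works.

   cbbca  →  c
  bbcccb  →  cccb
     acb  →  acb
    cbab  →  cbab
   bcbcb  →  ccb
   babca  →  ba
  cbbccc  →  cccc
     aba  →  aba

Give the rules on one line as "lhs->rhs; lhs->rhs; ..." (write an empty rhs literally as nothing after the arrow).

  | cbbca => cbca => cca => c
  | bbcccb => bcccb => cccb
  | acb
  | cbab

bc->c; ca->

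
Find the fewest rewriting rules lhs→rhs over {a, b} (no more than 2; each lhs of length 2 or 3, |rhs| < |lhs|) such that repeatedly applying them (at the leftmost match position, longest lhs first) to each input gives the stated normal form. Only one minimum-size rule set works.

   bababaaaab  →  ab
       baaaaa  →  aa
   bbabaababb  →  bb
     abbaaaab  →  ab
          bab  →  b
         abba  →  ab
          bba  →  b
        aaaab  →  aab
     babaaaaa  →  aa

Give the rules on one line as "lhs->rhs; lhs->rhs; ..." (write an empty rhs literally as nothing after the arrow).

  | bababaaaab => babaaaab => baaaab => aaab => ab
  | baaaaa => aaaa => aa
  | bbabaababb => bbaababb => bababb => babb => bb
  | abbaaaab => abaaab => aaab => ab

aaa->a; ba->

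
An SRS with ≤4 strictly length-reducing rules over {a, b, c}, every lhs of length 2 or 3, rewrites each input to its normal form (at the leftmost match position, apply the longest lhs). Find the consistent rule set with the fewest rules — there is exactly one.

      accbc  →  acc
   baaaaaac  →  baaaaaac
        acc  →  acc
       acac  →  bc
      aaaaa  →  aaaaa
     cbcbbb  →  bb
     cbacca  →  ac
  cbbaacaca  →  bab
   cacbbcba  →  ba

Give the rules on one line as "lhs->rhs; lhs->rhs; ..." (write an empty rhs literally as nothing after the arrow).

aca->b; ca->; cb->

  | accbc => acc
  | baaaaaac
  | acc
  | acac => bc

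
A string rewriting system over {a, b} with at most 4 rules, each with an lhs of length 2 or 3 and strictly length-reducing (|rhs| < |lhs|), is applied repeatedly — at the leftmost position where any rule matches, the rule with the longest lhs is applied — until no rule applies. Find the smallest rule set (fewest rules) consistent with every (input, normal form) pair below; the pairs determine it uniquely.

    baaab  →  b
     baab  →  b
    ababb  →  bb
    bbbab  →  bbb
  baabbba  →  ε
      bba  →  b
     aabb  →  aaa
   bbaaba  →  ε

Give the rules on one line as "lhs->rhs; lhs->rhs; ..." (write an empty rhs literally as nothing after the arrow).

  | baaab => aab => ab => b
  | baab => ab => b
  | ababb => babb => bb
  | bbbab => bbb

ab->b; abb->aa; ba->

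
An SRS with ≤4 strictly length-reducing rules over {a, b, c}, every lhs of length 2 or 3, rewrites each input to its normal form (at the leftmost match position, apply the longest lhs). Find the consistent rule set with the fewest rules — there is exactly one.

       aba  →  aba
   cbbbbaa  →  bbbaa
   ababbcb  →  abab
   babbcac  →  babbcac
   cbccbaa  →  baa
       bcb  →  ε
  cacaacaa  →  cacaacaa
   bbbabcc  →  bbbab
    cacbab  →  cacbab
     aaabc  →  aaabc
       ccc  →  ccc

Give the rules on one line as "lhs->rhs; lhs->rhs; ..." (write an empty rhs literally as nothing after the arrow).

  | aba
  | cbbbbaa => bbbaa
  | ababbcb => abab
  | babbcac

bcb->; bcc->b; cbb->b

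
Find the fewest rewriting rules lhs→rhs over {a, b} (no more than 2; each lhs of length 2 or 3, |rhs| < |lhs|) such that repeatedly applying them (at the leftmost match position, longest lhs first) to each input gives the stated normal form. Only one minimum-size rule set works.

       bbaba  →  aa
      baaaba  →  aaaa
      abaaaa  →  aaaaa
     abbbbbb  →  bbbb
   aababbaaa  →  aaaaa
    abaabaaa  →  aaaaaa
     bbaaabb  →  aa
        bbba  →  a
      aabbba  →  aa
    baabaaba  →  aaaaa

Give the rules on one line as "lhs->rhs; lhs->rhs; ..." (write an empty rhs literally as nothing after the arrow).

  | bbaba => baba => aba => aa
  | baaaba => aaaba => aaaa
  | abaaaa => aaaaa
  | abbbbbb => bbbb

abb->; ba->a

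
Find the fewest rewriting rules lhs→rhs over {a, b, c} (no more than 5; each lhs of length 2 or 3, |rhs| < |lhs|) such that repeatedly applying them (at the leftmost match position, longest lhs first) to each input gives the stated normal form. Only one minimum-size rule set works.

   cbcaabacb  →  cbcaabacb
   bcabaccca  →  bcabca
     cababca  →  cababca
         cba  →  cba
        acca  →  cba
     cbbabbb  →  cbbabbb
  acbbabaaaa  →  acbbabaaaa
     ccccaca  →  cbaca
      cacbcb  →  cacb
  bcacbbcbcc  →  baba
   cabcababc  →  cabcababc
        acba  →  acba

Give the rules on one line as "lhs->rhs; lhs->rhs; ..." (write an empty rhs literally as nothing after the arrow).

  | cbcaabacb
  | bcabaccca => bcabcbca => bcabca
  | cababca
  | cba

acc->cb; bbc->cc; bcb->b; cc->a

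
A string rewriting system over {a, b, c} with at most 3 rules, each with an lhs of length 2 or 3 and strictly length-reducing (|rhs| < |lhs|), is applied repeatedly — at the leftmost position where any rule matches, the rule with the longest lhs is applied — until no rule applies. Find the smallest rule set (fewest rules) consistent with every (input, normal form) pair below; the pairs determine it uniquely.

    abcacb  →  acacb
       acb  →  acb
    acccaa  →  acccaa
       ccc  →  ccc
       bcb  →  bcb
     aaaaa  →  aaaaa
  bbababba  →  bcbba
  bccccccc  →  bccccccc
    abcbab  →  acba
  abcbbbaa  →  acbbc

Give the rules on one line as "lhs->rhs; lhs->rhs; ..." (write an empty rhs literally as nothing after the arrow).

ab->a; baa->c

  | abcacb => acacb
  | acb
  | acccaa
  | ccc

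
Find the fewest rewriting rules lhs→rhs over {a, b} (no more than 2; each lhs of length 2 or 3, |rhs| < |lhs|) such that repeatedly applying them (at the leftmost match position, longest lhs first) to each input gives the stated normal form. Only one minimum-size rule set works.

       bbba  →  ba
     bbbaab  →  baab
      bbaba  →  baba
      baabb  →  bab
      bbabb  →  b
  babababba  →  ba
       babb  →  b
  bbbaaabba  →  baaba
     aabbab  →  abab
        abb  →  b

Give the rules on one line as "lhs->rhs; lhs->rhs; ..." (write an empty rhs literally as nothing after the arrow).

abb->b; bb->b

  | bbba => bba => ba
  | bbbaab => bbaab => baab
  | bbaba => baba
  | baabb => bab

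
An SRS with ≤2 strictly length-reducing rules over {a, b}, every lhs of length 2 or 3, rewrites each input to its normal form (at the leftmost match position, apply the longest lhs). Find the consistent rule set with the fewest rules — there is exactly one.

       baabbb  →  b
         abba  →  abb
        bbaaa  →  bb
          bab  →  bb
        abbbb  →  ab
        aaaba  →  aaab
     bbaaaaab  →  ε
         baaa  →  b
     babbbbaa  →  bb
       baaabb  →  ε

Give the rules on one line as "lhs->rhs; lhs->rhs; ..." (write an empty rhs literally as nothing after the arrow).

ba->b; bbb->

  | baabbb => babbb => bbbb => b
  | abba => abb
  | bbaaa => bbaa => bba => bb
  | bab => bb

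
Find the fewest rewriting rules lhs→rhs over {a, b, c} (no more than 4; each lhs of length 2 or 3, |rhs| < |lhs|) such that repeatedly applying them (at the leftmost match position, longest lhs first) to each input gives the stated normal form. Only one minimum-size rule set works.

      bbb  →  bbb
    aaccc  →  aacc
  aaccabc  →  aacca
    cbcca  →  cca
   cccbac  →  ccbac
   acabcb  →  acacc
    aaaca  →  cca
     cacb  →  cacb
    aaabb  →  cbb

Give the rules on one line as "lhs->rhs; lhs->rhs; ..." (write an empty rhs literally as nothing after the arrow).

aaa->c; bc->; bcb->cc; ccc->cc

  | bbb
  | aaccc => aacc
  | aaccabc => aacca
  | cbcca => cca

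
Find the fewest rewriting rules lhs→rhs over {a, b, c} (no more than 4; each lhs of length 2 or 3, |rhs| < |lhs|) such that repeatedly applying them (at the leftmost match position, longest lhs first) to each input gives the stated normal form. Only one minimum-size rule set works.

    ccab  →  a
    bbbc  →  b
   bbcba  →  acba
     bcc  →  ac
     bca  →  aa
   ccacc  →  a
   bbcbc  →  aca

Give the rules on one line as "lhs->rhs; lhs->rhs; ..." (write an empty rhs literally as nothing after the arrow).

  | ccab => bab => bc => a
  | bbbc => abc => cc => b
  | bbcba => acba
  | bcc => ac

ab->c; bb->a; bc->a; cc->b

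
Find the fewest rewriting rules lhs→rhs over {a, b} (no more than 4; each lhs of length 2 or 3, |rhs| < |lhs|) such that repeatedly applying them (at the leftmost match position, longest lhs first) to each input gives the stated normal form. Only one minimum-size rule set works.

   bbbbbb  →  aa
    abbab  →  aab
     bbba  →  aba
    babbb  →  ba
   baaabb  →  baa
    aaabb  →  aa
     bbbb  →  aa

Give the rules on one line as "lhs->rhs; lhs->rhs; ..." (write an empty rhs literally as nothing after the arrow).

aaa->aa; bab->ba; bb->a

  | bbbbbb => abbbb => aabb => aaa => aa
  | abbab => aaab => aab
  | bbba => aba
  | babbb => babb => bab => ba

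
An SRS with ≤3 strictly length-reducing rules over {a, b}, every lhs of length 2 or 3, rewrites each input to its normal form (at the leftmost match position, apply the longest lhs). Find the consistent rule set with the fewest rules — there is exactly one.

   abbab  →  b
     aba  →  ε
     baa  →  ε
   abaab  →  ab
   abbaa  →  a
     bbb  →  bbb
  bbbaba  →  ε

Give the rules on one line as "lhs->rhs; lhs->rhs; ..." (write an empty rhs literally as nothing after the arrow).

aa->; ba->a

  | abbab => abab => aab => b
  | aba => aa => ε
  | baa => aa => ε
  | abaab => aaab => ab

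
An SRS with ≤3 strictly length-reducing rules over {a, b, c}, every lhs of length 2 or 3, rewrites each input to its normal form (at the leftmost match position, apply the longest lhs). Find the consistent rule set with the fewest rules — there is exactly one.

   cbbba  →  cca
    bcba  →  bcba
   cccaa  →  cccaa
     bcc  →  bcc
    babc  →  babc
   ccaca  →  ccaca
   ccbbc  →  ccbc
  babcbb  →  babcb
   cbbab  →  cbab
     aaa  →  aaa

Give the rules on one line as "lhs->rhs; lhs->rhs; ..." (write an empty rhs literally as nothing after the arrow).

  | cbbba => cca
  | bcba
  | cccaa
  | bcc

bb->b; bbb->c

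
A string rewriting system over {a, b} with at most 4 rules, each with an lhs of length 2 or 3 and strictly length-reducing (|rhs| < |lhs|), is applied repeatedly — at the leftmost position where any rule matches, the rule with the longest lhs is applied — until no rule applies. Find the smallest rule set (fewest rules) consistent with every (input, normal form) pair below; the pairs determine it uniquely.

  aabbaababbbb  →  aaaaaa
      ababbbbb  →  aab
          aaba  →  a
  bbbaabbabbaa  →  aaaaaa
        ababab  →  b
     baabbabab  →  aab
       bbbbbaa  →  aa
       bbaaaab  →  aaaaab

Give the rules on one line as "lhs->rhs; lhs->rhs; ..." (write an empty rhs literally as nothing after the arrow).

aba->; ba->; bb->a

  | aabbaababbbb => aaaaababbbb => aaaabbbb => aaaaabb => aaaaaa
  | ababbbbb => bbbbb => abbb => aab
  | aaba => a
  | bbbaabbabbaa => abaabbabbaa => abbabbaa => aaabbaa => aaaaaa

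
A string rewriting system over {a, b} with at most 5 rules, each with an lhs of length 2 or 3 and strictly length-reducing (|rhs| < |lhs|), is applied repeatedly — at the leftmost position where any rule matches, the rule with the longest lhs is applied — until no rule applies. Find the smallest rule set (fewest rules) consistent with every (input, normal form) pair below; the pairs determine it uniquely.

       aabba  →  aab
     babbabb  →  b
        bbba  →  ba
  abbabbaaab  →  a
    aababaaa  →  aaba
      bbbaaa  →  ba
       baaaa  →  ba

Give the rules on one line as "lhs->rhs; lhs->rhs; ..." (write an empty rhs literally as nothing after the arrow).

  | aabba => aab
  | babbabb => bbbabb => babb => bbb => b
  | bbba => ba
  | abbabbaaab => abbbaaab => abaaab => abaab => abab => abb => a

baa->ba; bab->bb; bb->; bba->b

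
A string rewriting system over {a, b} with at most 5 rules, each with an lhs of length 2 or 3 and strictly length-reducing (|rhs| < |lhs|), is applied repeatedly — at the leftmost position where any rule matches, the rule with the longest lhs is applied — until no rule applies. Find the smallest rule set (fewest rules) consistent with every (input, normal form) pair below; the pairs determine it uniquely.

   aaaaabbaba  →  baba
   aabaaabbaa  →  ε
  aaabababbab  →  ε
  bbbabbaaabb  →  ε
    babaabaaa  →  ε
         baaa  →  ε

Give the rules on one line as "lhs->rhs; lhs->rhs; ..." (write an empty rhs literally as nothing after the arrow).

  | aaaaabbaba => aaaabbaba => aaabbaba => aabbaba => bbbaba => baba
  | aabaaabbaa => bbaaabbaa => aaabbaa => aabbaa => bbbaa => baa => bb => ε
  | aaabababbab => aabababbab => bbababbab => ababbab => abaaab => abaab => abbb => aab => bb => ε
  | bbbabbaaabb => babbaaabb => baaaaabb => baaaabb => baaabb => baabb => bbbb => bb => ε

aa->b; aaa->aa; abb->aa; bb->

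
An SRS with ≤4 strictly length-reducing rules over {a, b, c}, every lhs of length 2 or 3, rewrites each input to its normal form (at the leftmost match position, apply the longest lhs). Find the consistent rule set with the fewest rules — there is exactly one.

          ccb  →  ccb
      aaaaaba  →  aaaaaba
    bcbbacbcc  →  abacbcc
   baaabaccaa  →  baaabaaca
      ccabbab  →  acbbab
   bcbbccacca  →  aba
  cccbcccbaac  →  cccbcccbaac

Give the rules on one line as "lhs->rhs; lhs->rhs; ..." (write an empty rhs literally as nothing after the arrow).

  | ccb
  | aaaaaba
  | bcbbacbcc => abacbcc
  | baaabaccaa => baaabaaca

bcb->a; cac->; cca->ac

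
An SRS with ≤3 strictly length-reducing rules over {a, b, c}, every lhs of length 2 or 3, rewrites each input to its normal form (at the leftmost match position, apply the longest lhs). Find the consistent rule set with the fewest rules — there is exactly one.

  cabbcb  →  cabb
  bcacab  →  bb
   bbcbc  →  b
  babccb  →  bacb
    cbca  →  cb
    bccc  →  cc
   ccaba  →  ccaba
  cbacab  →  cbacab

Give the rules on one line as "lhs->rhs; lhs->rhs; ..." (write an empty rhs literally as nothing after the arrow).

  | cabbcb => cabb
  | bcacab => bcab => bb
  | bbcbc => bbc => b
  | babccb => bacb

bc->; bca->b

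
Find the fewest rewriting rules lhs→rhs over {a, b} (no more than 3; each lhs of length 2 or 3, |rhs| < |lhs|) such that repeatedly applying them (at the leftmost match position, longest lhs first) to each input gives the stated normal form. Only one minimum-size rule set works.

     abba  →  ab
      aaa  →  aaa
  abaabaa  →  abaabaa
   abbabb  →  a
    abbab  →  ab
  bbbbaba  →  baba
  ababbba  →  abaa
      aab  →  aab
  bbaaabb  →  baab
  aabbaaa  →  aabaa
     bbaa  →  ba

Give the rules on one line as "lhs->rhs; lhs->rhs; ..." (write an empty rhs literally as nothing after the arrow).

bb->b; bba->b; bbb->

  | abba => ab
  | aaa
  | abaabaa
  | abbabb => abbb => a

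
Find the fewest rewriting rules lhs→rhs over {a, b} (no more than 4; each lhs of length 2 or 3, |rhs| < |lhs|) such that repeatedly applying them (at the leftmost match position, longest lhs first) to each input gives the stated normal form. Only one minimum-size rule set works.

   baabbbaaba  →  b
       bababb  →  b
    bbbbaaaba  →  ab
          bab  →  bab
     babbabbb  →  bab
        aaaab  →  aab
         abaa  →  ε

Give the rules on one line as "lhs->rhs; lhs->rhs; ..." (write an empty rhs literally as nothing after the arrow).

aaa->a; aba->bb; bb->b; bba->

  | baabbbaaba => baabbaaba => baaaba => baba => bbb => bb => b
  | bababb => bbbbb => bbbb => bbb => bb => b
  | bbbbaaaba => bbbaaaba => bbaaaba => aaba => abb => ab
  | bab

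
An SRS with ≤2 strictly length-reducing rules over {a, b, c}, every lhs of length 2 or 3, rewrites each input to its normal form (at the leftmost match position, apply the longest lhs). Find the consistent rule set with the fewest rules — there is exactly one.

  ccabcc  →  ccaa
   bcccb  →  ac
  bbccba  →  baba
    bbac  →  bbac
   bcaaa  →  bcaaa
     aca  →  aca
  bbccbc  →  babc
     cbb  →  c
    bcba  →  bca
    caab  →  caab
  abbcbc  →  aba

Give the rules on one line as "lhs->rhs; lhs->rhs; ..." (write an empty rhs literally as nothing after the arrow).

bcc->a; cb->c

  | ccabcc => ccaa
  | bcccb => acb => ac
  | bbccba => baba
  | bbac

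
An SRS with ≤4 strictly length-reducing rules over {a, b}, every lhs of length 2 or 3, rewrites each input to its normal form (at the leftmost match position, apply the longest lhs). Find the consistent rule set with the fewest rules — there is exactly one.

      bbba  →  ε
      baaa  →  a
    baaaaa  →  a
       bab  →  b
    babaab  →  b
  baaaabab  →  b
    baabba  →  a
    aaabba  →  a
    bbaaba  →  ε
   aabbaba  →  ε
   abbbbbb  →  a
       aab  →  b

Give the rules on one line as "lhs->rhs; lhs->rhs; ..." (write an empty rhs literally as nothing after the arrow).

aa->a; ab->b; ba->; bb->a

  | bbba => aba => ba => ε
  | baaa => aa => a
  | baaaaa => aaaa => aaa => aa => a
  | bab => b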